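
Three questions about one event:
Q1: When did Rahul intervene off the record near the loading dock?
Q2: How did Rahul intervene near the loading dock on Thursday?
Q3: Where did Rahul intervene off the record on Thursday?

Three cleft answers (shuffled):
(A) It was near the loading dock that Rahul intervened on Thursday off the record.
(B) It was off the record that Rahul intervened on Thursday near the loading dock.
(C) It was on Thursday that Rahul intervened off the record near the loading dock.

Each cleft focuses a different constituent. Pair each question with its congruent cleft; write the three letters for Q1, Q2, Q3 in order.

CBA

Q1 asks about the time; cleft (C) focuses "on Thursday", which is the time — so Q1 → C.
Q2 asks about the manner; cleft (B) focuses "off the record", which is the manner — so Q2 → B.
Q3 asks about the location; cleft (A) focuses "near the loading dock", which is the location — so Q3 → A.
Mapping: Q1→C, Q2→B, Q3→A.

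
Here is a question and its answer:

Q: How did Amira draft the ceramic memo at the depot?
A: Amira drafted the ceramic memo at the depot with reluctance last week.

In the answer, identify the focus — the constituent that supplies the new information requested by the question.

The wh-word "how" asks about the manner.
In the answer, "Amira", "the ceramic memo" and "at the depot" are given — repeated from the question.
"last week" is also new, but it specifies the time, which is not what the question asks about — so it is not the focus.
The constituent filling the manner gap is "with reluctance"; that is the focus.

with reluctance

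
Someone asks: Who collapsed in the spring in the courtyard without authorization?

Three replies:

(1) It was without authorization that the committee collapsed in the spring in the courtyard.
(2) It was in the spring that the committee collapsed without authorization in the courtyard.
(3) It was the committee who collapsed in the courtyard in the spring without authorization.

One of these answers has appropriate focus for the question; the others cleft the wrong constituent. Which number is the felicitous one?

The question word "who" targets the subject (agent).
Option (1) clefts "without authorization" — the manner, not what was asked.
Option (2) clefts "in the spring" — the time, not what was asked.
Option (3) clefts "the committee" — that matches what the question asks about.
So the congruent reply is (3).

3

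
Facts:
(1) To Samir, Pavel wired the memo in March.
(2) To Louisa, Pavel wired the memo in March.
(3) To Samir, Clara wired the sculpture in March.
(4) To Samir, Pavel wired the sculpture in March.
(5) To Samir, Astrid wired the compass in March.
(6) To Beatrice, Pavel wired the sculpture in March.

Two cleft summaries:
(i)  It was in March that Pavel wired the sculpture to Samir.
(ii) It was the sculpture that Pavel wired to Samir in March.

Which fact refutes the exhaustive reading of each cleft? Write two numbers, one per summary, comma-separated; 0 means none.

Summary (i) focuses "in March" (the setting); background same agent, thing, recipient (Pavel / the sculpture / Samir). No fact matches that background with a different setting, so 0.
Summary (ii) focuses "the sculpture" (the thing); background same agent, recipient, setting (Pavel / Samir / in March). Fact (1) matches that background with thing = the memo — refutes (ii).

0, 1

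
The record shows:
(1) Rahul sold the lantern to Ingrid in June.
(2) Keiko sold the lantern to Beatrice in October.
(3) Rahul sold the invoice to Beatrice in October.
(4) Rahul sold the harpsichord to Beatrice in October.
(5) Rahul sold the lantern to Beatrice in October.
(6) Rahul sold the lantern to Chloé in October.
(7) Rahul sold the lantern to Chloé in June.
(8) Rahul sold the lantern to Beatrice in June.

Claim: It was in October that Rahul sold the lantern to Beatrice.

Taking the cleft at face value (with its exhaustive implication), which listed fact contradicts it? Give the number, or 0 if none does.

8

Focus of the cleft: "in October" (the setting). Presupposed background: same agent, thing, recipient (Rahul / the lantern / Beatrice).
Exhaustivity: in October is the only setting satisfying that background.
Fact (8) shares the background but with setting = in June; exhaustivity is violated.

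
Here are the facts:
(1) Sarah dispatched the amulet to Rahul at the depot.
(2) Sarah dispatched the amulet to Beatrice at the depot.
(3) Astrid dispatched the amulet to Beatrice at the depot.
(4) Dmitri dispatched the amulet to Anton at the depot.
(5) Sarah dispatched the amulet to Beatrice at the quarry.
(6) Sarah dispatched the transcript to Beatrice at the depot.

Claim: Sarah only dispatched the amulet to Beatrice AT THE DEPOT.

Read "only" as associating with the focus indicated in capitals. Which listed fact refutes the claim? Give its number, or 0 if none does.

5

Focus (in capitals) is "at the depot" — the setting. "Only" excludes alternative settings while holding fixed agent = Sarah, thing = the amulet, recipient = Beatrice.
Fact (5) matches on agent = Sarah, thing = the amulet, recipient = Beatrice, but has setting = at the quarry instead. That refutes the claim.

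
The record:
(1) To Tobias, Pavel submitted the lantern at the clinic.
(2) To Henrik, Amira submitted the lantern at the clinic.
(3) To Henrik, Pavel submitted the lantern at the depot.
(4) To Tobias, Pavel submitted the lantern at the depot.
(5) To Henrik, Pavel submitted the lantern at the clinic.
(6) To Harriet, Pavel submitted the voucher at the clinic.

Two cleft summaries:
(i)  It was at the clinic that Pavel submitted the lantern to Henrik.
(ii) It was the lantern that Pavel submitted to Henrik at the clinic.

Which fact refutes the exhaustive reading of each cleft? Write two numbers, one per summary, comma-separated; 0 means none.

3, 0

(i): focus "at the clinic". Looking for agent = Pavel, thing = the lantern, recipient = Henrik with some other setting — fact (3) has at the depot there. Refuted.
(ii): focus "the lantern". No fact shares agent = Pavel, recipient = Henrik, setting = at the clinic with a different thing. 0.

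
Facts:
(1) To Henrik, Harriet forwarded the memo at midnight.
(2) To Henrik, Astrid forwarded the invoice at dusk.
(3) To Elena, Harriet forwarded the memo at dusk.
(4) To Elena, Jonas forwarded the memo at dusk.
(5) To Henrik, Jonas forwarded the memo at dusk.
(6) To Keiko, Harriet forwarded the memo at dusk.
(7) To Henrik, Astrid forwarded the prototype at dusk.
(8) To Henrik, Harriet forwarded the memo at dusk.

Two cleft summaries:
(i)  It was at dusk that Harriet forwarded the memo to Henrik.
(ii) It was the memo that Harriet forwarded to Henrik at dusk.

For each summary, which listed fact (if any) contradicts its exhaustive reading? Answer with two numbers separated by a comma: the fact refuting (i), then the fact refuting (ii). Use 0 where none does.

(i): focus "at dusk". Looking for Harriet as agent and the memo as thing and Henrik as recipient with some other setting — fact (1) has at midnight there. Refuted.
(ii): focus "the memo". No fact shares Harriet as agent and Henrik as recipient and at dusk as setting with a different thing. 0.

1, 0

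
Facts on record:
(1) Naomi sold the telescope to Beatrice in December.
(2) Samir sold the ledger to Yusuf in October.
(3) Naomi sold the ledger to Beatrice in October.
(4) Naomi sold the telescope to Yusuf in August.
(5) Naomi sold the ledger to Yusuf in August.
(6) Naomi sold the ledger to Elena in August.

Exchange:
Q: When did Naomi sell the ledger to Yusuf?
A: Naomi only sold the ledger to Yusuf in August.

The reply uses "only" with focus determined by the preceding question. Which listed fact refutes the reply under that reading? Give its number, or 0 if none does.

The question "When did ...?" targets the setting, so in the reply the focus falls on "in August".
So "only" ranges over settings; the rest (Naomi as agent and the ledger as thing and Yusuf as recipient) is presupposed.
No listed fact shares that background with another setting. Nothing contradicts the reply.
(Fact (6) would refute a reading with focus on the recipient — but that is not what the question asks.)

0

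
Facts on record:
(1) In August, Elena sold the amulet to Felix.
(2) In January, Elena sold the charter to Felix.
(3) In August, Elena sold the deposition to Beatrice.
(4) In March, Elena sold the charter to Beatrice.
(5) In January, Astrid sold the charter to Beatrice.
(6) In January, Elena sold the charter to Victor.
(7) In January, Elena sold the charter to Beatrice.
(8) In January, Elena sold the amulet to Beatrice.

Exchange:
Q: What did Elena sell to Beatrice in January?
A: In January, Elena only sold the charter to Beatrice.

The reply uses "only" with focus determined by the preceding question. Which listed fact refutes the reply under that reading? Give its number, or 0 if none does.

8

Answering "What did ...?" puts focus on the thing — here, "the charter".
So "only" ranges over things; the rest (agent = Elena, recipient = Beatrice, setting = in January) is presupposed.
Fact (8) keeps agent = Elena, recipient = Beatrice, setting = in January but has thing = the amulet; that refutes the reply.
(Fact (4) would refute a reading with focus on the setting — but that is not what the question asks.)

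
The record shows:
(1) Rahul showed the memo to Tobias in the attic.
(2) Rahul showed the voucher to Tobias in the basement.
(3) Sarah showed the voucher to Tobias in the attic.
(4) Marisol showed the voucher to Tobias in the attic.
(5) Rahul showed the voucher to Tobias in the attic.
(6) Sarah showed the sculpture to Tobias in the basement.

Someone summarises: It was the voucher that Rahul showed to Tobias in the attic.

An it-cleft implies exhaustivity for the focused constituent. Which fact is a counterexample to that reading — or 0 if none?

The cleft puts "the voucher" in focus and presupposes the open proposition with same agent, recipient, setting (Rahul / Tobias / in the attic).
Exhaustivity: the voucher is the only thing satisfying that background.
Fact (1) shares the background but with thing = the memo; exhaustivity is violated.

1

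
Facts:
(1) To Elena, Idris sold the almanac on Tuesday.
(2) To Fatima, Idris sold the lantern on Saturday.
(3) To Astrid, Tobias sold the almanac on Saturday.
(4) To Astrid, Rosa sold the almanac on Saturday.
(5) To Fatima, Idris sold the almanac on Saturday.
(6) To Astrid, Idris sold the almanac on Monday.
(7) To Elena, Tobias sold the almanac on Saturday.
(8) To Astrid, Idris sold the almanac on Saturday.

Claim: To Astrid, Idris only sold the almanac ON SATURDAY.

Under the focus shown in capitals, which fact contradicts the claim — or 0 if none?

The capitals mark "on Saturday" as focus. So "only" rules out other settings, with the rest (Idris as agent and the almanac as thing and Astrid as recipient) as background.
Fact (6) shares the background but differs in setting (on Monday) — a counterexample.

6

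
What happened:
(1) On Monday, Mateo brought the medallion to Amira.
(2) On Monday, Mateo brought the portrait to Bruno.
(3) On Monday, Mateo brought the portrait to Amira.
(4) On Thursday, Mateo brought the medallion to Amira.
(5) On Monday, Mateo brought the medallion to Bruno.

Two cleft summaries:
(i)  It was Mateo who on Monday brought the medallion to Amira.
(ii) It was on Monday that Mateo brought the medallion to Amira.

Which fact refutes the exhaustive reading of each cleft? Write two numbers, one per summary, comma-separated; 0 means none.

0, 4

Summary (i) focuses "Mateo" (the agent); background the medallion as thing and Amira as recipient and on Monday as setting. No fact matches that background with a different agent, so 0.
Summary (ii) focuses "on Monday" (the setting); background Mateo as agent and the medallion as thing and Amira as recipient. Fact (4) matches that background with setting = on Thursday — refutes (ii).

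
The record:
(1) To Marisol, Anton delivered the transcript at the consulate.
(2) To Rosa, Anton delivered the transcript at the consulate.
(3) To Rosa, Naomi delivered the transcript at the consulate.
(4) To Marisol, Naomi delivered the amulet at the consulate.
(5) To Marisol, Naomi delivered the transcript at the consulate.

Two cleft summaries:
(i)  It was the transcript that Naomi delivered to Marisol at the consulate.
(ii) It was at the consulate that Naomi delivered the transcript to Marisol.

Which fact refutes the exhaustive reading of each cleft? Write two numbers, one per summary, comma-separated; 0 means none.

4, 0

(i): focus "the transcript". Looking for agent = Naomi, recipient = Marisol, setting = at the consulate with some other thing — fact (4) has the amulet there. Refuted.
(ii): focus "at the consulate". No fact shares agent = Naomi, thing = the transcript, recipient = Marisol with a different setting. 0.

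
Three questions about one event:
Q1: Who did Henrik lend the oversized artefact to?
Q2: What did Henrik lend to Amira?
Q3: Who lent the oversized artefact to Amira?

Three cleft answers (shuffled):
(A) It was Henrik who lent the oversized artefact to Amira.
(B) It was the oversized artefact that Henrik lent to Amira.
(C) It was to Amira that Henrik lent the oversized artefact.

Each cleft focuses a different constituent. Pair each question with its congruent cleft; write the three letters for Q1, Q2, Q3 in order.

Q1 asks about the recipient; cleft (C) focuses "to Amira", which is the recipient — so Q1 → C.
Q2 asks about the direct object; cleft (B) focuses "the oversized artefact", which is the direct object — so Q2 → B.
Q3 asks about the subject (agent); cleft (A) focuses "Henrik", which is the subject (agent) — so Q3 → A.
Mapping: Q1→C, Q2→B, Q3→A.

CBA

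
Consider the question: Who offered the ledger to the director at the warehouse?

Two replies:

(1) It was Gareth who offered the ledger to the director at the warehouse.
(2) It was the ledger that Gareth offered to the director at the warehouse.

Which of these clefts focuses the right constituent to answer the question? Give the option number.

The question word "who" targets the subject (agent).
Option (1) clefts "Gareth" — that matches what the question asks about.
Option (2) clefts "the ledger" — the direct object, not what was asked.
So the congruent reply is (1).

1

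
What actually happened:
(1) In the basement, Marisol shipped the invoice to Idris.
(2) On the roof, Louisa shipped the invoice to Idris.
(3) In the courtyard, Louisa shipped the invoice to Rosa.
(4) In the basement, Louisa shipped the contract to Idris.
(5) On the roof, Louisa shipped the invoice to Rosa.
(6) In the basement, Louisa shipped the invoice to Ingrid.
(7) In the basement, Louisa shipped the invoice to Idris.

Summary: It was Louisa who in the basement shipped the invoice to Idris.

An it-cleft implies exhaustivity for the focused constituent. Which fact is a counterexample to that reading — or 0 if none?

1

Focus of the cleft: "Louisa" (the agent). Presupposed background: same thing, recipient, setting (the invoice / Idris / in the basement).
Exhaustivity: Louisa is the only agent satisfying that background.
Fact (1) shares the background but with agent = Marisol; exhaustivity is violated.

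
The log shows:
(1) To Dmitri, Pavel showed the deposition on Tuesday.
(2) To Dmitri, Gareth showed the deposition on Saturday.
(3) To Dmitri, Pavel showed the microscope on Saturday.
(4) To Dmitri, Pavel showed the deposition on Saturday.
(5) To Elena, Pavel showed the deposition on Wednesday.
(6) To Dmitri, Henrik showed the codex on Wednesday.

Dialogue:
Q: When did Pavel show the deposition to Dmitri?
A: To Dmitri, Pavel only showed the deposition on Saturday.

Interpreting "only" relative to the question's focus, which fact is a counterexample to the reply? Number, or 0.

Answering "When did ...?" puts focus on the setting — here, "on Saturday".
So "only" ranges over settings; the rest (agent = Pavel, thing = the deposition, recipient = Dmitri) is presupposed.
Fact (1) shares the background with a different setting (on Tuesday) — counterexample.
(Fact (3) would refute a reading with focus on the thing — but that is not what the question asks.)

1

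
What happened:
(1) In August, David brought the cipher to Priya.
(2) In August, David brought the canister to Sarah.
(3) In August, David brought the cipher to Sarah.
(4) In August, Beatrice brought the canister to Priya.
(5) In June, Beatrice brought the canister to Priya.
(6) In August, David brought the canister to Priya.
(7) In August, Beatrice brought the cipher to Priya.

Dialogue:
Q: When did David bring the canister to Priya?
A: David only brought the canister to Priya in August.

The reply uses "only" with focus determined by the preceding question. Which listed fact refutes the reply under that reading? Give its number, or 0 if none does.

0

Answering "When did ...?" puts focus on the setting — here, "in August".
"Only" then excludes alternative settings while the background — same agent, thing, recipient (David / the canister / Priya) — is held fixed.
No fact keeps same agent, thing, recipient (David / the canister / Priya) while changing the setting; every other fact differs on something backgrounded. The reply stands.
(Fact (2) would refute a reading with focus on the recipient — but that is not what the question asks.)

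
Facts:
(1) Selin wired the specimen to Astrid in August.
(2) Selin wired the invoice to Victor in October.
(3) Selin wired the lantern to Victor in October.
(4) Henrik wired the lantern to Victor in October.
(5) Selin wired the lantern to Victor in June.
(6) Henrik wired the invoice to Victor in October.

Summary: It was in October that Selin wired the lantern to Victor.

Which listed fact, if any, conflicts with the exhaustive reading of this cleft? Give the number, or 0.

5

Focus of the cleft: "in October" (the setting). Presupposed background: Selin as agent and the lantern as thing and Victor as recipient.
The exhaustive reading says no other setting fits that background.
But fact (5) also has Selin as agent and the lantern as thing and Victor as recipient, with setting = in June — so the exhaustive reading fails.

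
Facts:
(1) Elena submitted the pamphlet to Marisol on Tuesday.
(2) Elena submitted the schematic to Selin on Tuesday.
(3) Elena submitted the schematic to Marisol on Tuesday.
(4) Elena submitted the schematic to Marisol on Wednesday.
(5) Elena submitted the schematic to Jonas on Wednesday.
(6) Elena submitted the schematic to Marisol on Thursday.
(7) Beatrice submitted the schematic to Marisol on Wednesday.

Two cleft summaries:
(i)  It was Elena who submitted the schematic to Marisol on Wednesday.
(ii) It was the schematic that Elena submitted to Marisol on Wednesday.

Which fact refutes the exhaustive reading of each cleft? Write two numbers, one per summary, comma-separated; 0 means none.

(i): focus "Elena". Looking for the schematic as thing and Marisol as recipient and on Wednesday as setting with some other agent — fact (7) has Beatrice there. Refuted.
(ii): focus "the schematic". No fact shares Elena as agent and Marisol as recipient and on Wednesday as setting with a different thing. 0.

7, 0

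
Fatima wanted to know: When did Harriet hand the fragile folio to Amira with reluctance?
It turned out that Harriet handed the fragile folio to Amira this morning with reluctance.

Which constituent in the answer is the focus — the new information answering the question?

The wh-word "when" asks about the time.
In the answer, "Harriet", "the fragile folio", "to Amira" and "with reluctance" are given — repeated from the question.
The constituent filling the time gap is "this morning"; that is the focus and would carry nuclear stress.

this morning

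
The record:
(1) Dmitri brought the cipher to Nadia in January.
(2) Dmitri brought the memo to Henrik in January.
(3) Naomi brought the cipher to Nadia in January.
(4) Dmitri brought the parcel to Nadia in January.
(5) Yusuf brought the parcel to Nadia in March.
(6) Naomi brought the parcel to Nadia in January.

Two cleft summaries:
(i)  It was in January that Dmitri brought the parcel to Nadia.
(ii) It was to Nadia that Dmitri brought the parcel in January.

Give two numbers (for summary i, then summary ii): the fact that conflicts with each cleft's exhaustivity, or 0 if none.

(i): focus "in January". No fact shares agent = Dmitri, thing = the parcel, recipient = Nadia with a different setting. 0.
(ii): focus "Nadia". No fact shares agent = Dmitri, thing = the parcel, setting = in January with a different recipient. 0.

0, 0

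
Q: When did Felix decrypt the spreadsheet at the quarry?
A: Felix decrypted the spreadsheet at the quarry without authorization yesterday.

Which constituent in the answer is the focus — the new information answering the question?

The wh-word "when" asks about the time.
In the answer, "Felix", "the spreadsheet" and "at the quarry" are given — repeated from the question.
"without authorization" is also new, but it specifies the manner, which is not what the question asks about — so it is not the focus.
The constituent filling the time gap is "yesterday"; that is the focus.

yesterday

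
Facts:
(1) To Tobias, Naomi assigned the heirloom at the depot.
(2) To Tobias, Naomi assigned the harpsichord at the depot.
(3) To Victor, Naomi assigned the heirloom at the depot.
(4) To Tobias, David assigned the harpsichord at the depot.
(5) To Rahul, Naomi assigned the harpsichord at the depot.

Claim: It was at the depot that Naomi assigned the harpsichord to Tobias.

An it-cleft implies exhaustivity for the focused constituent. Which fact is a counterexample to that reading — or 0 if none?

0

Focus of the cleft: "at the depot" (the setting). Presupposed background: agent = Naomi, thing = the harpsichord, recipient = Tobias.
The exhaustive reading says no other setting fits that background.
No listed fact matches the background with a different setting. Exhaustivity holds.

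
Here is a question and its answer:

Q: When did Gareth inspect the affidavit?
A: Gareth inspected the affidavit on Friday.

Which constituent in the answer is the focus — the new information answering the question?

The wh-word "when" asks about the time.
In the answer, "Gareth" and "the affidavit" are given — repeated from the question.
The constituent filling the time gap is "on Friday"; that is the focus and would carry nuclear stress.

on Friday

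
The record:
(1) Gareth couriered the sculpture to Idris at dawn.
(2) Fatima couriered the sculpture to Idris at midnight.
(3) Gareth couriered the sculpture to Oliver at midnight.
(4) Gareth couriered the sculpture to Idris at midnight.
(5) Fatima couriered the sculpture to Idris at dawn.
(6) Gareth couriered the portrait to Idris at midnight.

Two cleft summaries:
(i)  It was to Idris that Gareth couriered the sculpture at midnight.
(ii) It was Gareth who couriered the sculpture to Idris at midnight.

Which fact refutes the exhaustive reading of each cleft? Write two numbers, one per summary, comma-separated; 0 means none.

(i): focus "Idris". Looking for same agent, thing, setting (Gareth / the sculpture / at midnight) with some other recipient — fact (3) has Oliver there. Refuted.
(ii): focus "Gareth". Looking for same thing, recipient, setting (the sculpture / Idris / at midnight) with some other agent — fact (2) has Fatima there. Refuted.

3, 2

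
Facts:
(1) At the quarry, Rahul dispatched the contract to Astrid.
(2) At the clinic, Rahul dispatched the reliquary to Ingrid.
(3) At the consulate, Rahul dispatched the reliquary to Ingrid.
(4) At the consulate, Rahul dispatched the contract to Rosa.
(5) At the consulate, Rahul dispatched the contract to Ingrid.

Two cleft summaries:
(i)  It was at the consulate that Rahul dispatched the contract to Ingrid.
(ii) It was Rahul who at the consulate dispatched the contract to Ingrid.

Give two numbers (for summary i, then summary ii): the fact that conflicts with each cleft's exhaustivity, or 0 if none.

0, 0

(i): focus "at the consulate". No fact shares agent = Rahul, thing = the contract, recipient = Ingrid with a different setting. 0.
(ii): focus "Rahul". No fact shares thing = the contract, recipient = Ingrid, setting = at the consulate with a different agent. 0.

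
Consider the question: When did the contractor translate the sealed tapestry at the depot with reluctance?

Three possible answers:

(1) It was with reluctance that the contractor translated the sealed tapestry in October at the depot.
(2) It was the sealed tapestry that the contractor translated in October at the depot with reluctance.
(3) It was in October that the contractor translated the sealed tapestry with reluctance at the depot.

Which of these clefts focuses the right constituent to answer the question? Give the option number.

The question word "when" targets the time.
Option (1) clefts "with reluctance" — the manner, not what was asked.
Option (2) clefts "the sealed tapestry" — the direct object, not what was asked.
Option (3) clefts "in October" — that matches what the question asks about.
So the congruent reply is (3).

3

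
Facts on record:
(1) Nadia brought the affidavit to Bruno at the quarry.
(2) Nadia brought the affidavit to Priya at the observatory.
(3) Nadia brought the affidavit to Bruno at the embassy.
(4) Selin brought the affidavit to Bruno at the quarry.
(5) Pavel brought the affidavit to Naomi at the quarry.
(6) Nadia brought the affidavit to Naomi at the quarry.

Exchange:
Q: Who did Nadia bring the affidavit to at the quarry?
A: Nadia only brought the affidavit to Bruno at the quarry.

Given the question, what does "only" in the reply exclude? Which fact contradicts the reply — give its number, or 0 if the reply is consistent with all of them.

6

Answering "Who did ... to ...?" puts focus on the recipient — here, "Bruno".
So "only" ranges over recipients; the rest (same agent, thing, setting (Nadia / the affidavit / at the quarry)) is presupposed.
Fact (6) shares the background with a different recipient (Naomi) — counterexample.
(Fact (3) would refute a reading with focus on the setting — but that is not what the question asks.)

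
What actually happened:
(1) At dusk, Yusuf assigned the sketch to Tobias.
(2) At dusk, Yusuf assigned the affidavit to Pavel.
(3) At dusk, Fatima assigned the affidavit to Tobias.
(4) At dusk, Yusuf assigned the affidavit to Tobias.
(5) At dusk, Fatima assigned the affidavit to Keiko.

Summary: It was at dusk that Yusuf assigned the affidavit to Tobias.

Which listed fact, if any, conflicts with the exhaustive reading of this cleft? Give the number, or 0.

0

Focus of the cleft: "at dusk" (the setting). Presupposed background: same agent, thing, recipient (Yusuf / the affidavit / Tobias).
The exhaustive reading says no other setting fits that background.
No listed fact matches the background with a different setting. Exhaustivity holds.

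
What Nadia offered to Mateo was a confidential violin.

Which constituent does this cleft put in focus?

In a pseudo-cleft "What ... was X", the post-copular constituent X is the focus.
Here the focus is "a confidential violin". The backgrounded (presupposed) material includes "Nadia" and "to Mateo".

a confidential violin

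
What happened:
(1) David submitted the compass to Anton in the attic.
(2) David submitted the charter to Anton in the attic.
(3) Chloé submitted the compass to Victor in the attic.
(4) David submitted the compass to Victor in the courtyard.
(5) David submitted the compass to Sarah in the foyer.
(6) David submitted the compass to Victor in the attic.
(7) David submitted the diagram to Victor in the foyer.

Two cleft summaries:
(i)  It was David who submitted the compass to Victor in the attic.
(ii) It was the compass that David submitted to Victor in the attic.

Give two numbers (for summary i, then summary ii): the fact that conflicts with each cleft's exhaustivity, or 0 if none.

3, 0

(i): focus "David". Looking for same thing, recipient, setting (the compass / Victor / in the attic) with some other agent — fact (3) has Chloé there. Refuted.
(ii): focus "the compass". No fact shares same agent, recipient, setting (David / Victor / in the attic) with a different thing. 0.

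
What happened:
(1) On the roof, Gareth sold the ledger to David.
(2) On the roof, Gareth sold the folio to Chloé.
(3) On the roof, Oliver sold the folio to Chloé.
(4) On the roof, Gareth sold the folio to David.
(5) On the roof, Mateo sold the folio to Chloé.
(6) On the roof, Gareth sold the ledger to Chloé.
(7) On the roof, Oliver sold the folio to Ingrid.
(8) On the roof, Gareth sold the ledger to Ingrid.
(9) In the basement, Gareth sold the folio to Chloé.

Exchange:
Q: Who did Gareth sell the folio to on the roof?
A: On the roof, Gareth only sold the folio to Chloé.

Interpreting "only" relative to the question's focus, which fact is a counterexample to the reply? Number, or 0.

Answering "Who did ... to ...?" puts focus on the recipient — here, "Chloé".
"Only" then excludes alternative recipients while the background — same agent, thing, setting (Gareth / the folio / on the roof) — is held fixed.
Fact (4) shares the background with a different recipient (David) — counterexample.
(Fact (6) would refute a reading with focus on the thing — but that is not what the question asks.)

4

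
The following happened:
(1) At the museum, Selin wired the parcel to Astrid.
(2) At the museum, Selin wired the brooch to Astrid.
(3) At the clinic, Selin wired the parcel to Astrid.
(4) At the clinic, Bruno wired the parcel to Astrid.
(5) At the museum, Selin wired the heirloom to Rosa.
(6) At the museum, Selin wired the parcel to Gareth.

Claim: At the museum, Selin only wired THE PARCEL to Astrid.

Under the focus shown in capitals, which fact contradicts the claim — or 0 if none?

2

The capitals mark "the parcel" as focus. So "only" rules out other things, with the rest (same agent, recipient, setting (Selin / Astrid / at the museum)) as background.
Fact (2) matches on same agent, recipient, setting (Selin / Astrid / at the museum), but has thing = the brooch instead. That refutes the claim.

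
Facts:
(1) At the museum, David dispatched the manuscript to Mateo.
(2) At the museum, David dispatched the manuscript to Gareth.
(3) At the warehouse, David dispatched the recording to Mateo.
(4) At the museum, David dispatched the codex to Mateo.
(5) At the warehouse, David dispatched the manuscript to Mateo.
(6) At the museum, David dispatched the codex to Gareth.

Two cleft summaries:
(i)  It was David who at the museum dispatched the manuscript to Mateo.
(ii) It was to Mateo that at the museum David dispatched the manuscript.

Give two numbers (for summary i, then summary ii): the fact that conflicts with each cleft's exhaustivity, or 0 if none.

Summary (i) focuses "David" (the agent); background the manuscript as thing and Mateo as recipient and at the museum as setting. No fact matches that background with a different agent, so 0.
Summary (ii) focuses "Mateo" (the recipient); background David as agent and the manuscript as thing and at the museum as setting. Fact (2) matches that background with recipient = Gareth — refutes (ii).

0, 2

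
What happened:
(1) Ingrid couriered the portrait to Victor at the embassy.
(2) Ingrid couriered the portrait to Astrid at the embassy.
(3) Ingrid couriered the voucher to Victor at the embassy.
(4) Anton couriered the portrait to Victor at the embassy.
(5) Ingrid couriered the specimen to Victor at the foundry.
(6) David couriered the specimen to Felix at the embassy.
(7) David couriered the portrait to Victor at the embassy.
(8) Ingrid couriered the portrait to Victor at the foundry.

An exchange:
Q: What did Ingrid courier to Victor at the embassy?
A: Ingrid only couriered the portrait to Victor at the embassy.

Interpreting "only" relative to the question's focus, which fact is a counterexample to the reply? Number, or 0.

Answering "What did ...?" puts focus on the thing — here, "the portrait".
"Only" then excludes alternative things while the background — Ingrid as agent and Victor as recipient and at the embassy as setting — is held fixed.
Fact (3) keeps Ingrid as agent and Victor as recipient and at the embassy as setting but has thing = the voucher; that refutes the reply.
(Fact (2) would refute a reading with focus on the recipient — but that is not what the question asks.)

3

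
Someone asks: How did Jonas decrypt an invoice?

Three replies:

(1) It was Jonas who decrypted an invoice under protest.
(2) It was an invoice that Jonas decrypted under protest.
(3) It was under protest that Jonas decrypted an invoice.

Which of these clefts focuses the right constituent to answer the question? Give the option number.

3

The question word "how" targets the manner.
Option (1) clefts "Jonas" — the subject (agent), not what was asked.
Option (2) clefts "an invoice" — the direct object, not what was asked.
Option (3) clefts "under protest" — that matches what the question asks about.
So the congruent reply is (3).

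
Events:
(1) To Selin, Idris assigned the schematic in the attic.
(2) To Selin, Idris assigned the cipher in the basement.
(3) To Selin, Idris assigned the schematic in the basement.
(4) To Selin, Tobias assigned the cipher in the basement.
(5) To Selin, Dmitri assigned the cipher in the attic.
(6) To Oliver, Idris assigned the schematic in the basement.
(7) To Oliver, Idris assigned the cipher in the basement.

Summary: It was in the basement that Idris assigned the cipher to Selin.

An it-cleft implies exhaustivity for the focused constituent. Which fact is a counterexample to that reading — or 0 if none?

The cleft puts "in the basement" in focus and presupposes the open proposition with same agent, thing, recipient (Idris / the cipher / Selin).
Exhaustivity: in the basement is the only setting satisfying that background.
Every other fact differs from the presupposition on some backgrounded slot, so none challenges the exhaustivity.

0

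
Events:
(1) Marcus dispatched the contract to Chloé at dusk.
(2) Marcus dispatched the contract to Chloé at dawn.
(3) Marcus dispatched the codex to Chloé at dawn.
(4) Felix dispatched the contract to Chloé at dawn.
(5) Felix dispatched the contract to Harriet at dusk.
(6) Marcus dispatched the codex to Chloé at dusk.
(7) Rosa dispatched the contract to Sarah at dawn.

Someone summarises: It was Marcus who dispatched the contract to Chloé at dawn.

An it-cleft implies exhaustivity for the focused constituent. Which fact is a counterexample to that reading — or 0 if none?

4

The cleft puts "Marcus" in focus and presupposes the open proposition with the contract as thing and Chloé as recipient and at dawn as setting.
Exhaustivity: Marcus is the only agent satisfying that background.
Fact (4) shares the background but with agent = Felix; exhaustivity is violated.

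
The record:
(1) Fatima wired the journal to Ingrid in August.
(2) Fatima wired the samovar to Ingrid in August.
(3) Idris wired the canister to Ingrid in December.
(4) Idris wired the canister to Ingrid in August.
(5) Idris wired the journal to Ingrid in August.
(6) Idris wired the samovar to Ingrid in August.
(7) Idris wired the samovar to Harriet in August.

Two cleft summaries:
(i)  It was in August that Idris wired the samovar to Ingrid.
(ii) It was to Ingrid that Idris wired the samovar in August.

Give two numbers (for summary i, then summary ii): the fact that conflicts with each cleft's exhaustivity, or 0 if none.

(i): focus "in August". No fact shares Idris as agent and the samovar as thing and Ingrid as recipient with a different setting. 0.
(ii): focus "Ingrid". Looking for Idris as agent and the samovar as thing and in August as setting with some other recipient — fact (7) has Harriet there. Refuted.

0, 7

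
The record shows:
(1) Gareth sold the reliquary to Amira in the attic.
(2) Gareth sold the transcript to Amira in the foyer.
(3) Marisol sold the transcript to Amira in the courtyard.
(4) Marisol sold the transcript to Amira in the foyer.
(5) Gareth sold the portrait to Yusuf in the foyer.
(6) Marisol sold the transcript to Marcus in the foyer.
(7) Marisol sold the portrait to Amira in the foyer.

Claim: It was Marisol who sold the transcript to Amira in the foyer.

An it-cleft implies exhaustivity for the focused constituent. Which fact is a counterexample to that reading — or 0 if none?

Focus of the cleft: "Marisol" (the agent). Presupposed background: thing = the transcript, recipient = Amira, setting = in the foyer.
The exhaustive reading says no other agent fits that background.
Fact (2) shares the background but with agent = Gareth; exhaustivity is violated.

2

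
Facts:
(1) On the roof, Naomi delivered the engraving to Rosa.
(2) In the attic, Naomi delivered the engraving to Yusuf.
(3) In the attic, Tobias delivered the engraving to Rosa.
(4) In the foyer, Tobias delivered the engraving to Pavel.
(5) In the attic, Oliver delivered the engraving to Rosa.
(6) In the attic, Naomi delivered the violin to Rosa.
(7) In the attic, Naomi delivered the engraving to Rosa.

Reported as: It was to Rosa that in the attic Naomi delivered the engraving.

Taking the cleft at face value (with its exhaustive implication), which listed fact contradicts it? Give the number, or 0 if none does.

2

The cleft puts "Rosa" in focus and presupposes the open proposition with same agent, thing, setting (Naomi / the engraving / in the attic).
The exhaustive reading says no other recipient fits that background.
But fact (2) also has same agent, thing, setting (Naomi / the engraving / in the attic), with recipient = Yusuf — so the exhaustive reading fails.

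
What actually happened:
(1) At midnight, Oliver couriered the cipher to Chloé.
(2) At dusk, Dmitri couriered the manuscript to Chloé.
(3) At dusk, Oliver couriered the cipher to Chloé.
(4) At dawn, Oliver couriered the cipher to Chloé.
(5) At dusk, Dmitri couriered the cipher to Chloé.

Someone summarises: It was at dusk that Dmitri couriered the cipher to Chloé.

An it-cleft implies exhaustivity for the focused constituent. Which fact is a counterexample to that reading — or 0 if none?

0

The cleft puts "at dusk" in focus and presupposes the open proposition with Dmitri as agent and the cipher as thing and Chloé as recipient.
The exhaustive reading says no other setting fits that background.
No listed fact matches the background with a different setting. Exhaustivity holds.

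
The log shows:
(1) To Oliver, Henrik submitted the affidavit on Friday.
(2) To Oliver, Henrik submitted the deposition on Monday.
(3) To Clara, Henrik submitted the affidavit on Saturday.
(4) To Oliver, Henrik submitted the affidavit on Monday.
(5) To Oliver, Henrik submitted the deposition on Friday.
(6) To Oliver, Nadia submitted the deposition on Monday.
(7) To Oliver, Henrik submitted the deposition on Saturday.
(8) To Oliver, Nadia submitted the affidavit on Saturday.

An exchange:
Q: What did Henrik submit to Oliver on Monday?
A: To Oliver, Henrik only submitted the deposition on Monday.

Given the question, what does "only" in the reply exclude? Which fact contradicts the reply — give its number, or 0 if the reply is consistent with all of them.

Answering "What did ...?" puts focus on the thing — here, "the deposition".
"Only" then excludes alternative things while the background — agent = Henrik, recipient = Oliver, setting = on Monday — is held fixed.
Fact (4) keeps agent = Henrik, recipient = Oliver, setting = on Monday but has thing = the affidavit; that refutes the reply.
(Fact (5) would refute a reading with focus on the setting — but that is not what the question asks.)

4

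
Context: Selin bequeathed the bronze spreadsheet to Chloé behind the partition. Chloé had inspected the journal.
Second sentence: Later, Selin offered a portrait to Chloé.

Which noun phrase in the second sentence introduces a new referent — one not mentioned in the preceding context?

a portrait

"Selin" and "Chloé" in the second sentence are given — already mentioned in the context.
"a portrait" has no antecedent in the context; it is discourse-new (the indefinite article also signals a new referent).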